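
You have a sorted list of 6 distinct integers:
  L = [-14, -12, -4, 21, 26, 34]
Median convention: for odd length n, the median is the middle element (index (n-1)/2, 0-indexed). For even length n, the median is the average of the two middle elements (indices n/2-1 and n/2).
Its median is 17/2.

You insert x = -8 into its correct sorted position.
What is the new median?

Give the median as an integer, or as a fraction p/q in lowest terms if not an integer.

Answer: -4

Derivation:
Old list (sorted, length 6): [-14, -12, -4, 21, 26, 34]
Old median = 17/2
Insert x = -8
Old length even (6). Middle pair: indices 2,3 = -4,21.
New length odd (7). New median = single middle element.
x = -8: 2 elements are < x, 4 elements are > x.
New sorted list: [-14, -12, -8, -4, 21, 26, 34]
New median = -4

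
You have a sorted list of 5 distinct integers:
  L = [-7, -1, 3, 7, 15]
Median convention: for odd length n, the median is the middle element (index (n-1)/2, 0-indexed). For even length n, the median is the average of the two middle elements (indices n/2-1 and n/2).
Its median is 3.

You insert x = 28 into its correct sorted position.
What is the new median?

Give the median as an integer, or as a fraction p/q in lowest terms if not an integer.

Old list (sorted, length 5): [-7, -1, 3, 7, 15]
Old median = 3
Insert x = 28
Old length odd (5). Middle was index 2 = 3.
New length even (6). New median = avg of two middle elements.
x = 28: 5 elements are < x, 0 elements are > x.
New sorted list: [-7, -1, 3, 7, 15, 28]
New median = 5

Answer: 5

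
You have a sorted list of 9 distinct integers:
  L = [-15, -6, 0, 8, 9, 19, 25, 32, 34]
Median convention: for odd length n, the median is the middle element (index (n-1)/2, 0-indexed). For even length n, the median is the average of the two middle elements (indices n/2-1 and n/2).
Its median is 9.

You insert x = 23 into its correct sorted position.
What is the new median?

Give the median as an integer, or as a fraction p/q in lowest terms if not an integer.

Old list (sorted, length 9): [-15, -6, 0, 8, 9, 19, 25, 32, 34]
Old median = 9
Insert x = 23
Old length odd (9). Middle was index 4 = 9.
New length even (10). New median = avg of two middle elements.
x = 23: 6 elements are < x, 3 elements are > x.
New sorted list: [-15, -6, 0, 8, 9, 19, 23, 25, 32, 34]
New median = 14

Answer: 14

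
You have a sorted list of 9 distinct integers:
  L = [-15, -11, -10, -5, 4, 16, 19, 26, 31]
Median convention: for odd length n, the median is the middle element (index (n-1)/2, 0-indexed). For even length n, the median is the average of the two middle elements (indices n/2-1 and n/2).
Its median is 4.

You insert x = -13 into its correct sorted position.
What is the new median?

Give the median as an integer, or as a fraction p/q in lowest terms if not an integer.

Answer: -1/2

Derivation:
Old list (sorted, length 9): [-15, -11, -10, -5, 4, 16, 19, 26, 31]
Old median = 4
Insert x = -13
Old length odd (9). Middle was index 4 = 4.
New length even (10). New median = avg of two middle elements.
x = -13: 1 elements are < x, 8 elements are > x.
New sorted list: [-15, -13, -11, -10, -5, 4, 16, 19, 26, 31]
New median = -1/2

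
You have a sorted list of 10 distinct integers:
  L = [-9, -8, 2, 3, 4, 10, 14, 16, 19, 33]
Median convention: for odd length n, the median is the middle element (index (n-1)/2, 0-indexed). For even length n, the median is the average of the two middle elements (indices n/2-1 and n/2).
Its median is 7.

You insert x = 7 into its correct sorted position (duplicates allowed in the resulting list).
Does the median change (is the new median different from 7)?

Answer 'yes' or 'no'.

Answer: no

Derivation:
Old median = 7
Insert x = 7
New median = 7
Changed? no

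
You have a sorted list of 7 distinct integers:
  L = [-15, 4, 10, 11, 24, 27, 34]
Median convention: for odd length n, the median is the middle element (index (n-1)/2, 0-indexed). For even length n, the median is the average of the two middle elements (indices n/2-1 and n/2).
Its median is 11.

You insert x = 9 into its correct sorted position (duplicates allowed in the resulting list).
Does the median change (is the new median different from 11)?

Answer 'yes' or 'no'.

Old median = 11
Insert x = 9
New median = 21/2
Changed? yes

Answer: yes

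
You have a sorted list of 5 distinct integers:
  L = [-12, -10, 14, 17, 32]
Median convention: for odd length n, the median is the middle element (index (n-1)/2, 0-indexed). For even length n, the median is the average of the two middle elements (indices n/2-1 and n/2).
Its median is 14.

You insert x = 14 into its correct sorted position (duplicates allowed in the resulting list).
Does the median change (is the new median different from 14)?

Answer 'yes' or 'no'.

Answer: no

Derivation:
Old median = 14
Insert x = 14
New median = 14
Changed? no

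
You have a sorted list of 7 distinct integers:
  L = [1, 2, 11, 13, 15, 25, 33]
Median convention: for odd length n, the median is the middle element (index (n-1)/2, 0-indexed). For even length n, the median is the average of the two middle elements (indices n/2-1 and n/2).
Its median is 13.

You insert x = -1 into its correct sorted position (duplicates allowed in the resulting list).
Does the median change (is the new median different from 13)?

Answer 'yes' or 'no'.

Answer: yes

Derivation:
Old median = 13
Insert x = -1
New median = 12
Changed? yes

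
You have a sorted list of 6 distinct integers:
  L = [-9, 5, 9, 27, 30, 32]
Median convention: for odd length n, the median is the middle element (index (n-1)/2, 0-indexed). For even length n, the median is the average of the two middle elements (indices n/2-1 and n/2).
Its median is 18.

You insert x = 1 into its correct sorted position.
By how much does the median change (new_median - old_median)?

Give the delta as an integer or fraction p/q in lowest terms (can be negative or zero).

Old median = 18
After inserting x = 1: new sorted = [-9, 1, 5, 9, 27, 30, 32]
New median = 9
Delta = 9 - 18 = -9

Answer: -9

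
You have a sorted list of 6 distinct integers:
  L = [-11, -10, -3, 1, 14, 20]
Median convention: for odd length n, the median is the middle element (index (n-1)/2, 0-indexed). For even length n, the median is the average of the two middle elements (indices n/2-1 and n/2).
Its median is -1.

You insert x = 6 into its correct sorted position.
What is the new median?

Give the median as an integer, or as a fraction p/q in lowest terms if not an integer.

Old list (sorted, length 6): [-11, -10, -3, 1, 14, 20]
Old median = -1
Insert x = 6
Old length even (6). Middle pair: indices 2,3 = -3,1.
New length odd (7). New median = single middle element.
x = 6: 4 elements are < x, 2 elements are > x.
New sorted list: [-11, -10, -3, 1, 6, 14, 20]
New median = 1

Answer: 1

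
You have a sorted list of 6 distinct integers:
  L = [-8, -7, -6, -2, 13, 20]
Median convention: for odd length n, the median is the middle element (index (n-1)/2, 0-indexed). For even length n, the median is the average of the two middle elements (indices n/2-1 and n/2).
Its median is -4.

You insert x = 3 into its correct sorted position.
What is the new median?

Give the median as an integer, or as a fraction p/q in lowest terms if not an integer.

Old list (sorted, length 6): [-8, -7, -6, -2, 13, 20]
Old median = -4
Insert x = 3
Old length even (6). Middle pair: indices 2,3 = -6,-2.
New length odd (7). New median = single middle element.
x = 3: 4 elements are < x, 2 elements are > x.
New sorted list: [-8, -7, -6, -2, 3, 13, 20]
New median = -2

Answer: -2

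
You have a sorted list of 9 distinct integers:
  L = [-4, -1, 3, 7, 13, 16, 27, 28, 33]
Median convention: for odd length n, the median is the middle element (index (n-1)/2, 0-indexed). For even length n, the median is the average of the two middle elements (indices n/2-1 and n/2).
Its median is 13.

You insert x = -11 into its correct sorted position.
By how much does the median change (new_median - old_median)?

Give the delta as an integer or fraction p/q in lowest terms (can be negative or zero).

Old median = 13
After inserting x = -11: new sorted = [-11, -4, -1, 3, 7, 13, 16, 27, 28, 33]
New median = 10
Delta = 10 - 13 = -3

Answer: -3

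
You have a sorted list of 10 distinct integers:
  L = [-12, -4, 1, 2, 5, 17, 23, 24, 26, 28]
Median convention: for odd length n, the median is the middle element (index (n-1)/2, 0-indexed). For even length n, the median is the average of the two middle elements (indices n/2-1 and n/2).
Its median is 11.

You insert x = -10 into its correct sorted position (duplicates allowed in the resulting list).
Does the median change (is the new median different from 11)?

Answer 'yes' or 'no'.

Answer: yes

Derivation:
Old median = 11
Insert x = -10
New median = 5
Changed? yes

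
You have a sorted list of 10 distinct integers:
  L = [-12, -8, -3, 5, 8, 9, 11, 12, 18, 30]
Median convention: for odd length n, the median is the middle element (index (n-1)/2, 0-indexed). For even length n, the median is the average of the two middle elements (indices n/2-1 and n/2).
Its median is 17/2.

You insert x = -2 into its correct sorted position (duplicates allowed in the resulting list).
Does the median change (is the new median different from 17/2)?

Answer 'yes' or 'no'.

Old median = 17/2
Insert x = -2
New median = 8
Changed? yes

Answer: yes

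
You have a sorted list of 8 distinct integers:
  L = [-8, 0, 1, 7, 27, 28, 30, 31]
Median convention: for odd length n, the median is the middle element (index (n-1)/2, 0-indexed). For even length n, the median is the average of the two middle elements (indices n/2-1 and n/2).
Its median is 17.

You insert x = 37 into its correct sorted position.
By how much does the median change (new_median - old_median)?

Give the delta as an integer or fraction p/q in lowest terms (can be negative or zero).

Old median = 17
After inserting x = 37: new sorted = [-8, 0, 1, 7, 27, 28, 30, 31, 37]
New median = 27
Delta = 27 - 17 = 10

Answer: 10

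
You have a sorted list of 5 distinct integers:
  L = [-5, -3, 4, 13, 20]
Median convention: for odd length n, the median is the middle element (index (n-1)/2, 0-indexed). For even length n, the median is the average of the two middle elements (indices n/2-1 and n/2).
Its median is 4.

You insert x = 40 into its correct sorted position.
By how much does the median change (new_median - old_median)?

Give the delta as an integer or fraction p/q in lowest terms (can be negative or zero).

Answer: 9/2

Derivation:
Old median = 4
After inserting x = 40: new sorted = [-5, -3, 4, 13, 20, 40]
New median = 17/2
Delta = 17/2 - 4 = 9/2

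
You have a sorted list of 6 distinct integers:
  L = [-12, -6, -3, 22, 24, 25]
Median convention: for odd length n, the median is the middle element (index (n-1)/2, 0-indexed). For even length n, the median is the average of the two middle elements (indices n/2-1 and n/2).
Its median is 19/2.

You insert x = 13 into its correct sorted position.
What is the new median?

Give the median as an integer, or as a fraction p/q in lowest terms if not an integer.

Answer: 13

Derivation:
Old list (sorted, length 6): [-12, -6, -3, 22, 24, 25]
Old median = 19/2
Insert x = 13
Old length even (6). Middle pair: indices 2,3 = -3,22.
New length odd (7). New median = single middle element.
x = 13: 3 elements are < x, 3 elements are > x.
New sorted list: [-12, -6, -3, 13, 22, 24, 25]
New median = 13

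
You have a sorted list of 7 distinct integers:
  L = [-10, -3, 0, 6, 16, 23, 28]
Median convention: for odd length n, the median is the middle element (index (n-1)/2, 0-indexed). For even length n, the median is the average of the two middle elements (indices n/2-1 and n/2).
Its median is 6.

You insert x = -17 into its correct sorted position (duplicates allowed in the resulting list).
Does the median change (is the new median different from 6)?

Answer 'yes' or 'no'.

Answer: yes

Derivation:
Old median = 6
Insert x = -17
New median = 3
Changed? yes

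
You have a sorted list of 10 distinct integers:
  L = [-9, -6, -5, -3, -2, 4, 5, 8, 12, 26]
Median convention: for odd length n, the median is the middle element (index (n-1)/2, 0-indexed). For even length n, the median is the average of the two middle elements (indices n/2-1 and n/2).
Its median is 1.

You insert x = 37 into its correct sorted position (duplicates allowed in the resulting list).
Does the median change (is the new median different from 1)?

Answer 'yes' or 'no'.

Answer: yes

Derivation:
Old median = 1
Insert x = 37
New median = 4
Changed? yes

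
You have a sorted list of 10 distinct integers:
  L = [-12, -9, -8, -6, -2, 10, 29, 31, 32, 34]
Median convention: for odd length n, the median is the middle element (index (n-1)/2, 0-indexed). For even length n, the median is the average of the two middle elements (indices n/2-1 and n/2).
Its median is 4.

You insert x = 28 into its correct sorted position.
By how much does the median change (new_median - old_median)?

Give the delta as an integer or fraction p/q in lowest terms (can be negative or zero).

Answer: 6

Derivation:
Old median = 4
After inserting x = 28: new sorted = [-12, -9, -8, -6, -2, 10, 28, 29, 31, 32, 34]
New median = 10
Delta = 10 - 4 = 6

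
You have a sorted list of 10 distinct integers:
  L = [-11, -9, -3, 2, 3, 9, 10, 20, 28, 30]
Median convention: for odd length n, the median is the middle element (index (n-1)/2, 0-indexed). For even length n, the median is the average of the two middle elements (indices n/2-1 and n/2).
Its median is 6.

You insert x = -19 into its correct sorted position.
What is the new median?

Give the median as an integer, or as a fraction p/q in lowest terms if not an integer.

Old list (sorted, length 10): [-11, -9, -3, 2, 3, 9, 10, 20, 28, 30]
Old median = 6
Insert x = -19
Old length even (10). Middle pair: indices 4,5 = 3,9.
New length odd (11). New median = single middle element.
x = -19: 0 elements are < x, 10 elements are > x.
New sorted list: [-19, -11, -9, -3, 2, 3, 9, 10, 20, 28, 30]
New median = 3

Answer: 3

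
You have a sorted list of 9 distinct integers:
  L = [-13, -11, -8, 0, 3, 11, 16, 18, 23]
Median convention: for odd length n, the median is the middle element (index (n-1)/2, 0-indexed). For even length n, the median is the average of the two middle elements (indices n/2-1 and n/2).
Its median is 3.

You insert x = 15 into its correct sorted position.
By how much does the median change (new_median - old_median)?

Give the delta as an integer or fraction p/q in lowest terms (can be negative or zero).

Old median = 3
After inserting x = 15: new sorted = [-13, -11, -8, 0, 3, 11, 15, 16, 18, 23]
New median = 7
Delta = 7 - 3 = 4

Answer: 4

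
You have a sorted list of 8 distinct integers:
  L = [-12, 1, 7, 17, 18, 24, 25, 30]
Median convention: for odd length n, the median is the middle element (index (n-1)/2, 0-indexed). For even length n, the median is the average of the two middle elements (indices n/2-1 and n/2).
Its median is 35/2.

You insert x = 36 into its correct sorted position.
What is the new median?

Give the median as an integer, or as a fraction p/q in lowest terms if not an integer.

Old list (sorted, length 8): [-12, 1, 7, 17, 18, 24, 25, 30]
Old median = 35/2
Insert x = 36
Old length even (8). Middle pair: indices 3,4 = 17,18.
New length odd (9). New median = single middle element.
x = 36: 8 elements are < x, 0 elements are > x.
New sorted list: [-12, 1, 7, 17, 18, 24, 25, 30, 36]
New median = 18

Answer: 18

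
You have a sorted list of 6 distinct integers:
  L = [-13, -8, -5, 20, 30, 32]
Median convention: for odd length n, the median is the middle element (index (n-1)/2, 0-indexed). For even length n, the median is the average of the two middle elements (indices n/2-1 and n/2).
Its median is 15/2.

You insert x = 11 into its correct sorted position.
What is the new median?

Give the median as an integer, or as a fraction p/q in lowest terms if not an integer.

Answer: 11

Derivation:
Old list (sorted, length 6): [-13, -8, -5, 20, 30, 32]
Old median = 15/2
Insert x = 11
Old length even (6). Middle pair: indices 2,3 = -5,20.
New length odd (7). New median = single middle element.
x = 11: 3 elements are < x, 3 elements are > x.
New sorted list: [-13, -8, -5, 11, 20, 30, 32]
New median = 11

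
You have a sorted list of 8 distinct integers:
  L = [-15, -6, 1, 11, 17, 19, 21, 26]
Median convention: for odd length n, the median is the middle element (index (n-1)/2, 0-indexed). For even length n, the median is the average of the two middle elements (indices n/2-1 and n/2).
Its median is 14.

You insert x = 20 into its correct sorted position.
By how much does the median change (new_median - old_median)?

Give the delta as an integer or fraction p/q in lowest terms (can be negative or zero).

Old median = 14
After inserting x = 20: new sorted = [-15, -6, 1, 11, 17, 19, 20, 21, 26]
New median = 17
Delta = 17 - 14 = 3

Answer: 3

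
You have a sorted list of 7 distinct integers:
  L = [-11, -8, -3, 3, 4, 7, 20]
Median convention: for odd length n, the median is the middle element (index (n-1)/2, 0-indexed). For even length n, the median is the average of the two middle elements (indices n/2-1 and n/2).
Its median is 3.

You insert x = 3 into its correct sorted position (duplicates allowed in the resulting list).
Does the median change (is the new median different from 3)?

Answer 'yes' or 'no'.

Answer: no

Derivation:
Old median = 3
Insert x = 3
New median = 3
Changed? no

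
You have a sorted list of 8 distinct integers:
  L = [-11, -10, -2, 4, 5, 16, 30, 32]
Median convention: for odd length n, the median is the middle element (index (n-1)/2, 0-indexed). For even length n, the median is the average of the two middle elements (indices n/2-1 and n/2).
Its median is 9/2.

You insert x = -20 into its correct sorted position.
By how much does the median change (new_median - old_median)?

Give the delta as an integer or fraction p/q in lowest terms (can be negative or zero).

Answer: -1/2

Derivation:
Old median = 9/2
After inserting x = -20: new sorted = [-20, -11, -10, -2, 4, 5, 16, 30, 32]
New median = 4
Delta = 4 - 9/2 = -1/2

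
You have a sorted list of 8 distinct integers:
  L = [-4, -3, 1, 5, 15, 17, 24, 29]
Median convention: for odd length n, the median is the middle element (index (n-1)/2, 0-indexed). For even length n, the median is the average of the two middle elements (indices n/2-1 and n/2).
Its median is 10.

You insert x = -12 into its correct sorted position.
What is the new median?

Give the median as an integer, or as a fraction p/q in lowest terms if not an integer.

Answer: 5

Derivation:
Old list (sorted, length 8): [-4, -3, 1, 5, 15, 17, 24, 29]
Old median = 10
Insert x = -12
Old length even (8). Middle pair: indices 3,4 = 5,15.
New length odd (9). New median = single middle element.
x = -12: 0 elements are < x, 8 elements are > x.
New sorted list: [-12, -4, -3, 1, 5, 15, 17, 24, 29]
New median = 5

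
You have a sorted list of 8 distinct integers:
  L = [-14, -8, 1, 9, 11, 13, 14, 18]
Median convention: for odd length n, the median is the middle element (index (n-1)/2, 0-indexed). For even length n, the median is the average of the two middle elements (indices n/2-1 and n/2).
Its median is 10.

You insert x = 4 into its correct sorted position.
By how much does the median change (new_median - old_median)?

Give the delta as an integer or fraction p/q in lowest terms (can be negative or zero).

Old median = 10
After inserting x = 4: new sorted = [-14, -8, 1, 4, 9, 11, 13, 14, 18]
New median = 9
Delta = 9 - 10 = -1

Answer: -1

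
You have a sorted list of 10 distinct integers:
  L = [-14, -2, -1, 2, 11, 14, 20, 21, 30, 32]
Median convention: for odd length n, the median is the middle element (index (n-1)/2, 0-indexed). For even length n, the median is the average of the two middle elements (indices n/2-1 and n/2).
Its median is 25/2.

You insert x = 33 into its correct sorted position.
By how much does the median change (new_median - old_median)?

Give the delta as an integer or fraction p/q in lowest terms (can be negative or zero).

Old median = 25/2
After inserting x = 33: new sorted = [-14, -2, -1, 2, 11, 14, 20, 21, 30, 32, 33]
New median = 14
Delta = 14 - 25/2 = 3/2

Answer: 3/2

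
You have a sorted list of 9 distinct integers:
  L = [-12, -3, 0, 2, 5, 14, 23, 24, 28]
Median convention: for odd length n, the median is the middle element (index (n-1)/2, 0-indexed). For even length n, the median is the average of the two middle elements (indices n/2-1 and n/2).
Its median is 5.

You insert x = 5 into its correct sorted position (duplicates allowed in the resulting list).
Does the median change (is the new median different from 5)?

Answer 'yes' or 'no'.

Answer: no

Derivation:
Old median = 5
Insert x = 5
New median = 5
Changed? no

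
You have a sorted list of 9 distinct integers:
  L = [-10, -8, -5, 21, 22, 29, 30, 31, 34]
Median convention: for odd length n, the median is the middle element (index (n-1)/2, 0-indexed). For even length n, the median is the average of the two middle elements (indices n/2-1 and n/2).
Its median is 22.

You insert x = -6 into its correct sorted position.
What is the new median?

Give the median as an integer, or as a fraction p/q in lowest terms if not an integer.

Answer: 43/2

Derivation:
Old list (sorted, length 9): [-10, -8, -5, 21, 22, 29, 30, 31, 34]
Old median = 22
Insert x = -6
Old length odd (9). Middle was index 4 = 22.
New length even (10). New median = avg of two middle elements.
x = -6: 2 elements are < x, 7 elements are > x.
New sorted list: [-10, -8, -6, -5, 21, 22, 29, 30, 31, 34]
New median = 43/2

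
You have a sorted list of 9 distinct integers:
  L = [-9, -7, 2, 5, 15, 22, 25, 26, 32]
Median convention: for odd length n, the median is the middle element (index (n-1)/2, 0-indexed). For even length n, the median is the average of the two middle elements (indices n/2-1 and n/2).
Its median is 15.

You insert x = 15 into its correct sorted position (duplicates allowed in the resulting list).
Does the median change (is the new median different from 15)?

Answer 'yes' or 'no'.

Answer: no

Derivation:
Old median = 15
Insert x = 15
New median = 15
Changed? no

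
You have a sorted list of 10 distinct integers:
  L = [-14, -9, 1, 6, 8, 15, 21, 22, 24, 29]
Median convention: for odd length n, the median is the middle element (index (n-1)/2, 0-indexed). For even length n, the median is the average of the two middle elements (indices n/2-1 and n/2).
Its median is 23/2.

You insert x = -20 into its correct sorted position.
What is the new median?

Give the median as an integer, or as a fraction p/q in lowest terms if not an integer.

Old list (sorted, length 10): [-14, -9, 1, 6, 8, 15, 21, 22, 24, 29]
Old median = 23/2
Insert x = -20
Old length even (10). Middle pair: indices 4,5 = 8,15.
New length odd (11). New median = single middle element.
x = -20: 0 elements are < x, 10 elements are > x.
New sorted list: [-20, -14, -9, 1, 6, 8, 15, 21, 22, 24, 29]
New median = 8

Answer: 8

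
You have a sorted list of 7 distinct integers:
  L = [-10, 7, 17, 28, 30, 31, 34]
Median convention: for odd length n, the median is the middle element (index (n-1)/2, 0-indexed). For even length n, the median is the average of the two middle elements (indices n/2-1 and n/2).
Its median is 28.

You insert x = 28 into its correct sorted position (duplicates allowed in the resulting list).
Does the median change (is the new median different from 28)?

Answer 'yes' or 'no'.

Answer: no

Derivation:
Old median = 28
Insert x = 28
New median = 28
Changed? no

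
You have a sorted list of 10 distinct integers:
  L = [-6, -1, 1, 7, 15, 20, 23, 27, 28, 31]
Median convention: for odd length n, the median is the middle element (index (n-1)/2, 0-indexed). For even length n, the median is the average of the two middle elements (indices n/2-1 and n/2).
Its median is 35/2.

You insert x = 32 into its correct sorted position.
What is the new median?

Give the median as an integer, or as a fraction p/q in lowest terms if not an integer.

Answer: 20

Derivation:
Old list (sorted, length 10): [-6, -1, 1, 7, 15, 20, 23, 27, 28, 31]
Old median = 35/2
Insert x = 32
Old length even (10). Middle pair: indices 4,5 = 15,20.
New length odd (11). New median = single middle element.
x = 32: 10 elements are < x, 0 elements are > x.
New sorted list: [-6, -1, 1, 7, 15, 20, 23, 27, 28, 31, 32]
New median = 20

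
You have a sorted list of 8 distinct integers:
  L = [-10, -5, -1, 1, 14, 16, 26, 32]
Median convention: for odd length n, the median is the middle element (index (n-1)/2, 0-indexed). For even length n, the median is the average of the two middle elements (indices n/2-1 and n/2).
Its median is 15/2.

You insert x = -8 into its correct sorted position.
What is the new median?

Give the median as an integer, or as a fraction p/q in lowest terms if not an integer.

Answer: 1

Derivation:
Old list (sorted, length 8): [-10, -5, -1, 1, 14, 16, 26, 32]
Old median = 15/2
Insert x = -8
Old length even (8). Middle pair: indices 3,4 = 1,14.
New length odd (9). New median = single middle element.
x = -8: 1 elements are < x, 7 elements are > x.
New sorted list: [-10, -8, -5, -1, 1, 14, 16, 26, 32]
New median = 1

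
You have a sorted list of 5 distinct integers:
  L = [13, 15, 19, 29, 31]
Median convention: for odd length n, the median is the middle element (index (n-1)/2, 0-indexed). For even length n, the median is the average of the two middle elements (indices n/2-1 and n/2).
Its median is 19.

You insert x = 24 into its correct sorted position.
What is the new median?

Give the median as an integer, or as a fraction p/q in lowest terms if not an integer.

Answer: 43/2

Derivation:
Old list (sorted, length 5): [13, 15, 19, 29, 31]
Old median = 19
Insert x = 24
Old length odd (5). Middle was index 2 = 19.
New length even (6). New median = avg of two middle elements.
x = 24: 3 elements are < x, 2 elements are > x.
New sorted list: [13, 15, 19, 24, 29, 31]
New median = 43/2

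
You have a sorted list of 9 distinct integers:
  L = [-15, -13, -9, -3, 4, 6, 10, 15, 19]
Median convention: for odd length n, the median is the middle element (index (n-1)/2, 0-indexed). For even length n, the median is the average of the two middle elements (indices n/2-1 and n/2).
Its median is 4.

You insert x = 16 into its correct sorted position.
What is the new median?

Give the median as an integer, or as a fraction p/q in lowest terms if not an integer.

Answer: 5

Derivation:
Old list (sorted, length 9): [-15, -13, -9, -3, 4, 6, 10, 15, 19]
Old median = 4
Insert x = 16
Old length odd (9). Middle was index 4 = 4.
New length even (10). New median = avg of two middle elements.
x = 16: 8 elements are < x, 1 elements are > x.
New sorted list: [-15, -13, -9, -3, 4, 6, 10, 15, 16, 19]
New median = 5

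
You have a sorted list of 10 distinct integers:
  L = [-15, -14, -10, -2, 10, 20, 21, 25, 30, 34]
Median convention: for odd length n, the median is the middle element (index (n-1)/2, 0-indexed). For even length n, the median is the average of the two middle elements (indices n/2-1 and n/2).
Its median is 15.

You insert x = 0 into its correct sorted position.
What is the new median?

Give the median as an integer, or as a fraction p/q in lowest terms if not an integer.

Answer: 10

Derivation:
Old list (sorted, length 10): [-15, -14, -10, -2, 10, 20, 21, 25, 30, 34]
Old median = 15
Insert x = 0
Old length even (10). Middle pair: indices 4,5 = 10,20.
New length odd (11). New median = single middle element.
x = 0: 4 elements are < x, 6 elements are > x.
New sorted list: [-15, -14, -10, -2, 0, 10, 20, 21, 25, 30, 34]
New median = 10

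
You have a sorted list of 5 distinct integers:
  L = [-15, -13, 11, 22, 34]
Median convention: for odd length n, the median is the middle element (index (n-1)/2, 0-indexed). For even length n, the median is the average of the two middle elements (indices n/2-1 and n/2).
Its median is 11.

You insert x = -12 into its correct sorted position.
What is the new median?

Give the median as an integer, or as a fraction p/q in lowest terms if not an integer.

Old list (sorted, length 5): [-15, -13, 11, 22, 34]
Old median = 11
Insert x = -12
Old length odd (5). Middle was index 2 = 11.
New length even (6). New median = avg of two middle elements.
x = -12: 2 elements are < x, 3 elements are > x.
New sorted list: [-15, -13, -12, 11, 22, 34]
New median = -1/2

Answer: -1/2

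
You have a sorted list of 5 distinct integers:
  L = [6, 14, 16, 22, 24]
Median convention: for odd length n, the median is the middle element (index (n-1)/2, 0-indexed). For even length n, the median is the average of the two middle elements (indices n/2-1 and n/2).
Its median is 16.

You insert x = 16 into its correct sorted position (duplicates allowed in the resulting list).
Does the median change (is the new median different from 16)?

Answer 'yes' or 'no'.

Answer: no

Derivation:
Old median = 16
Insert x = 16
New median = 16
Changed? no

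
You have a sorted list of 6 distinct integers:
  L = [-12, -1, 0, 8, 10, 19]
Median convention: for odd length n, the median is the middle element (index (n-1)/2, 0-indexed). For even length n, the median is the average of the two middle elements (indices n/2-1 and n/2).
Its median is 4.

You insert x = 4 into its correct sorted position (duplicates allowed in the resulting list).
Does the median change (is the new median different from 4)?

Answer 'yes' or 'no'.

Old median = 4
Insert x = 4
New median = 4
Changed? no

Answer: no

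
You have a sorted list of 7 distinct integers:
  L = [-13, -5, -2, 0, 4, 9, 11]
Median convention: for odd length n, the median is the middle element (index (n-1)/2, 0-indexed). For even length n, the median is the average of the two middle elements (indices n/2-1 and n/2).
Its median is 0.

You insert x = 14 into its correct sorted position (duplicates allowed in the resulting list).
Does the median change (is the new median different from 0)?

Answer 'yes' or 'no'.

Answer: yes

Derivation:
Old median = 0
Insert x = 14
New median = 2
Changed? yes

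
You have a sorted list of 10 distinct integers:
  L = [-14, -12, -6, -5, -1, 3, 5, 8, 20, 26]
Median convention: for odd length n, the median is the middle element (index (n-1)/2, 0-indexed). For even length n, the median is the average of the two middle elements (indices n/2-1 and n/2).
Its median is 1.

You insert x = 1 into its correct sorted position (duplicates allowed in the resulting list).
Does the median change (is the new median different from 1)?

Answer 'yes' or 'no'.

Answer: no

Derivation:
Old median = 1
Insert x = 1
New median = 1
Changed? no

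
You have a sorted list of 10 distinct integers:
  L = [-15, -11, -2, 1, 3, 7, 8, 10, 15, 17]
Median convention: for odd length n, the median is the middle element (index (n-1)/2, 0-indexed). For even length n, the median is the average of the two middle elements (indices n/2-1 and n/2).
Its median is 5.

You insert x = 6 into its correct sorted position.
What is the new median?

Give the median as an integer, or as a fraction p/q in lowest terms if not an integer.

Old list (sorted, length 10): [-15, -11, -2, 1, 3, 7, 8, 10, 15, 17]
Old median = 5
Insert x = 6
Old length even (10). Middle pair: indices 4,5 = 3,7.
New length odd (11). New median = single middle element.
x = 6: 5 elements are < x, 5 elements are > x.
New sorted list: [-15, -11, -2, 1, 3, 6, 7, 8, 10, 15, 17]
New median = 6

Answer: 6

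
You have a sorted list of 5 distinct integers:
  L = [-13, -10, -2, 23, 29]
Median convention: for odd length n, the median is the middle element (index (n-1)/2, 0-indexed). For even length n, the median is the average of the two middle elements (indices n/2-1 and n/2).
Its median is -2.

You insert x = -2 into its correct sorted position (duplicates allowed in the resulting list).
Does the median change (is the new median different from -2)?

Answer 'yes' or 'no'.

Answer: no

Derivation:
Old median = -2
Insert x = -2
New median = -2
Changed? no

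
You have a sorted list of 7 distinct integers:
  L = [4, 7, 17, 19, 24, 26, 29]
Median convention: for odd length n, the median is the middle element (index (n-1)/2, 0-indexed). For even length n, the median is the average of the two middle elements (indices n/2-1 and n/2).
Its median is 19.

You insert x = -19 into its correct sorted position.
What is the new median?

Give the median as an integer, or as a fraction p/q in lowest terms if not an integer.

Old list (sorted, length 7): [4, 7, 17, 19, 24, 26, 29]
Old median = 19
Insert x = -19
Old length odd (7). Middle was index 3 = 19.
New length even (8). New median = avg of two middle elements.
x = -19: 0 elements are < x, 7 elements are > x.
New sorted list: [-19, 4, 7, 17, 19, 24, 26, 29]
New median = 18

Answer: 18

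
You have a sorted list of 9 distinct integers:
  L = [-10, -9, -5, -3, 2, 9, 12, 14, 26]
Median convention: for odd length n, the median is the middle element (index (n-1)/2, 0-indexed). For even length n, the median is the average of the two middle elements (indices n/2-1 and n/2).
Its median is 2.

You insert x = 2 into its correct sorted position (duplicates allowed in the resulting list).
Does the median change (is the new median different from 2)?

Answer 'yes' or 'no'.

Answer: no

Derivation:
Old median = 2
Insert x = 2
New median = 2
Changed? no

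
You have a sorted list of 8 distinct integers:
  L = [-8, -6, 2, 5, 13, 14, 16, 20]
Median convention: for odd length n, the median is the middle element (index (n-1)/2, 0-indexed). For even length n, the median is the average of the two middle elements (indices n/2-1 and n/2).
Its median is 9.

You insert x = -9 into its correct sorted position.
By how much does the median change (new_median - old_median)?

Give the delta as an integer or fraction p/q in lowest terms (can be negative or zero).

Answer: -4

Derivation:
Old median = 9
After inserting x = -9: new sorted = [-9, -8, -6, 2, 5, 13, 14, 16, 20]
New median = 5
Delta = 5 - 9 = -4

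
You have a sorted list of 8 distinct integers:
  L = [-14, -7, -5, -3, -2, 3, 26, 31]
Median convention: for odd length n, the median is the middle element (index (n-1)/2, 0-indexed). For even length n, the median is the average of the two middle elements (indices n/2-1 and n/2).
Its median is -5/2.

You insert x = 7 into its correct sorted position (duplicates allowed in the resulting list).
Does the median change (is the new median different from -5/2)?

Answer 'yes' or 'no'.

Answer: yes

Derivation:
Old median = -5/2
Insert x = 7
New median = -2
Changed? yes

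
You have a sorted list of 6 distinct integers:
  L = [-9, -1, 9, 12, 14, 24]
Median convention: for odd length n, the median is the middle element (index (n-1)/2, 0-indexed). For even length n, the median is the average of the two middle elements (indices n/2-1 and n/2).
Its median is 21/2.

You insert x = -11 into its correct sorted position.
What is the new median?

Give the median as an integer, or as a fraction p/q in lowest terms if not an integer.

Answer: 9

Derivation:
Old list (sorted, length 6): [-9, -1, 9, 12, 14, 24]
Old median = 21/2
Insert x = -11
Old length even (6). Middle pair: indices 2,3 = 9,12.
New length odd (7). New median = single middle element.
x = -11: 0 elements are < x, 6 elements are > x.
New sorted list: [-11, -9, -1, 9, 12, 14, 24]
New median = 9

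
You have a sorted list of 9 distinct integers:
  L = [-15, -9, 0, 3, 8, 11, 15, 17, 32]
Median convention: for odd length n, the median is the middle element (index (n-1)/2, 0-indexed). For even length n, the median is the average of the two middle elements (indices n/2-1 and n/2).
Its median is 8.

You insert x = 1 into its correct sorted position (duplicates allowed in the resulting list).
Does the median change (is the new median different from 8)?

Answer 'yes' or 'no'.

Old median = 8
Insert x = 1
New median = 11/2
Changed? yes

Answer: yes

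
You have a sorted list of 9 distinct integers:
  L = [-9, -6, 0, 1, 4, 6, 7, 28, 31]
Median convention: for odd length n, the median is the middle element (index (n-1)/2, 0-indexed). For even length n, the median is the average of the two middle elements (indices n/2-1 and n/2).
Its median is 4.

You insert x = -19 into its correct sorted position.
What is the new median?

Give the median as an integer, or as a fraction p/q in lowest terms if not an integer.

Answer: 5/2

Derivation:
Old list (sorted, length 9): [-9, -6, 0, 1, 4, 6, 7, 28, 31]
Old median = 4
Insert x = -19
Old length odd (9). Middle was index 4 = 4.
New length even (10). New median = avg of two middle elements.
x = -19: 0 elements are < x, 9 elements are > x.
New sorted list: [-19, -9, -6, 0, 1, 4, 6, 7, 28, 31]
New median = 5/2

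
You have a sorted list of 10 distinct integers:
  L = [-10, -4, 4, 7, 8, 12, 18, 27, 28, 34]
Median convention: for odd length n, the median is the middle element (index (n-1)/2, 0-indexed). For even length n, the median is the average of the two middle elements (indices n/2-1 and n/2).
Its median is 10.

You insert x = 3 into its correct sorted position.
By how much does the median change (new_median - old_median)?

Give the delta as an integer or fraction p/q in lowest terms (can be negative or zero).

Answer: -2

Derivation:
Old median = 10
After inserting x = 3: new sorted = [-10, -4, 3, 4, 7, 8, 12, 18, 27, 28, 34]
New median = 8
Delta = 8 - 10 = -2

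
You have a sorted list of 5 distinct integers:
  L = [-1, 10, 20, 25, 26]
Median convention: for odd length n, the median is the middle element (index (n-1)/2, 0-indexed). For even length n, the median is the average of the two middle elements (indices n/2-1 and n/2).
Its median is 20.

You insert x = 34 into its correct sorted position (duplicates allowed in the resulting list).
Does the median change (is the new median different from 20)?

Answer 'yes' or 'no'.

Answer: yes

Derivation:
Old median = 20
Insert x = 34
New median = 45/2
Changed? yes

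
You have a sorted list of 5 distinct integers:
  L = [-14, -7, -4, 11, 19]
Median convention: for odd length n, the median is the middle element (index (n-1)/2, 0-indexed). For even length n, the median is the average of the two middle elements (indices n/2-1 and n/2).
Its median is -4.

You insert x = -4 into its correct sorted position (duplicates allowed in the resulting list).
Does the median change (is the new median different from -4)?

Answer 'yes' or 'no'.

Answer: no

Derivation:
Old median = -4
Insert x = -4
New median = -4
Changed? no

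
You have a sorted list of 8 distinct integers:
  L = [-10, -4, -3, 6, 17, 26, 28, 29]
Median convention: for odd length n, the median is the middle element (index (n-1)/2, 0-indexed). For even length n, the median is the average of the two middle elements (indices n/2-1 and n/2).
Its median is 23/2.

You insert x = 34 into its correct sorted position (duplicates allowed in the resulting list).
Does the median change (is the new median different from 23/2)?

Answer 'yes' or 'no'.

Old median = 23/2
Insert x = 34
New median = 17
Changed? yes

Answer: yes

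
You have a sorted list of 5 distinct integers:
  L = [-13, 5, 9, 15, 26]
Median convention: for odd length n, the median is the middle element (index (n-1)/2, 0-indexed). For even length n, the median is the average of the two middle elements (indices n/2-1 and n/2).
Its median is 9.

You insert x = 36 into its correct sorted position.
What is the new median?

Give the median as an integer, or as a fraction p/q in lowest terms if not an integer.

Answer: 12

Derivation:
Old list (sorted, length 5): [-13, 5, 9, 15, 26]
Old median = 9
Insert x = 36
Old length odd (5). Middle was index 2 = 9.
New length even (6). New median = avg of two middle elements.
x = 36: 5 elements are < x, 0 elements are > x.
New sorted list: [-13, 5, 9, 15, 26, 36]
New median = 12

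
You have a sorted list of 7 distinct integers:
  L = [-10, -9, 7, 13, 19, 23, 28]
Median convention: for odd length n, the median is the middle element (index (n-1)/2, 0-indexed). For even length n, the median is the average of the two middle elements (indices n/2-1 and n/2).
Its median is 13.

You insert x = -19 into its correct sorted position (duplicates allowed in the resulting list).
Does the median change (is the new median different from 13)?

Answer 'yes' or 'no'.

Old median = 13
Insert x = -19
New median = 10
Changed? yes

Answer: yes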